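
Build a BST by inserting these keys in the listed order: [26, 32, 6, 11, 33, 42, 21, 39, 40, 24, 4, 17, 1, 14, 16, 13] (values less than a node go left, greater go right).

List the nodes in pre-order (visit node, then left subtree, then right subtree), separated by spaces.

26 6 4 1 11 21 17 14 13 16 24 32 33 42 39 40

Insert 26: tree is empty, so 26 becomes the root.
Insert 32: 32 > 26 → go right. Place as right child of 26.
Insert 6: 6 < 26 → go left. Place as left child of 26.
Insert 11: 11 < 26 → go left; 11 > 6 → go right. Place as right child of 6.
Insert 33: 33 > 26 → go right; 33 > 32 → go right. Place as right child of 32.
Insert 42: 42 > 26 → go right; 42 > 32 → go right; 42 > 33 → go right. Place as right child of 33.
Insert 21: 21 < 26 → go left; 21 > 6 → go right; 21 > 11 → go right. Place as right child of 11.
Insert 39: 39 > 26 → go right; 39 > 32 → go right; 39 > 33 → go right; 39 < 42 → go left. Place as left child of 42.
Insert 40: 40 > 26 → go right; 40 > 32 → go right; 40 > 33 → go right; 40 < 42 → go left; 40 > 39 → go right. Place as right child of 39.
Insert 24: 24 < 26 → go left; 24 > 6 → go right; 24 > 11 → go right; 24 > 21 → go right. Place as right child of 21.
Insert 4: 4 < 26 → go left; 4 < 6 → go left. Place as left child of 6.
Insert 17: 17 < 26 → go left; 17 > 6 → go right; 17 > 11 → go right; 17 < 21 → go left. Place as left child of 21.
Insert 1: 1 < 26 → go left; 1 < 6 → go left; 1 < 4 → go left. Place as left child of 4.
Insert 14: 14 < 26 → go left; 14 > 6 → go right; 14 > 11 → go right; 14 < 21 → go left; 14 < 17 → go left. Place as left child of 17.
Insert 16: 16 < 26 → go left; 16 > 6 → go right; 16 > 11 → go right; 16 < 21 → go left; 16 < 17 → go left; 16 > 14 → go right. Place as right child of 14.
Insert 13: 13 < 26 → go left; 13 > 6 → go right; 13 > 11 → go right; 13 < 21 → go left; 13 < 17 → go left; 13 < 14 → go left. Place as left child of 14.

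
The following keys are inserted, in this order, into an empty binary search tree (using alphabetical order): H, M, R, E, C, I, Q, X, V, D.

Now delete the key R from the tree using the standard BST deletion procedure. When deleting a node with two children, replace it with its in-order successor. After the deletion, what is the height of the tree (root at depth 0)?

Resulting structure (node: left, right):
  H: L=E, R=M
  M: L=I, R=R
  R: L=Q, R=X
  E: L=C, R=–
  C: L=–, R=D
  I: L=–, R=–
  Q: L=–, R=–
  X: L=V, R=–
  V: L=–, R=–
  D: L=–, R=–

Delete R (two children — replace with in-order successor).
After deletion, deepest node is Q at depth 3.

3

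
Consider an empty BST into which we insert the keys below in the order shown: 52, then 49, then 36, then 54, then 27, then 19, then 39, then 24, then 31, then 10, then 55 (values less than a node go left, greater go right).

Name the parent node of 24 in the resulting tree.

52: root
49: left child of 52 (depth 1)
36: left child of 49 (depth 2)
54: right child of 52 (depth 1)
27: left child of 36 (depth 3)
19: left child of 27 (depth 4)
39: right child of 36 (depth 3)
24: right child of 19 (depth 5)
31: right child of 27 (depth 4)
10: left child of 19 (depth 5)
55: right child of 54 (depth 2)

19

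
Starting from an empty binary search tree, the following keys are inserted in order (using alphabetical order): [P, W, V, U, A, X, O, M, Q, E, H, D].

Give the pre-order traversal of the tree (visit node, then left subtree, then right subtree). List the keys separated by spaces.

P: root
W: right child of P (depth 1)
V: left child of W (depth 2)
U: left child of V (depth 3)
A: left child of P (depth 1)
X: right child of W (depth 2)
O: right child of A (depth 2)
M: left child of O (depth 3)
Q: left child of U (depth 4)
E: left child of M (depth 4)
H: right child of E (depth 5)
D: left child of E (depth 5)

P A O M E D H W V U Q X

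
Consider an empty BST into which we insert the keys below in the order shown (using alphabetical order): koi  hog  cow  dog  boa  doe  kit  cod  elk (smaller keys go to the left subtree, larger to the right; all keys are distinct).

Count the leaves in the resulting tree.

4

Insert koi: tree is empty, so koi becomes the root.
Insert hog: hog < koi → go left. Place as left child of koi.
Insert cow: cow < koi → go left; cow < hog → go left. Place as left child of hog.
Insert dog: dog < koi → go left; dog < hog → go left; dog > cow → go right. Place as right child of cow.
Insert boa: boa < koi → go left; boa < hog → go left; boa < cow → go left. Place as left child of cow.
Insert doe: doe < koi → go left; doe < hog → go left; doe > cow → go right; doe < dog → go left. Place as left child of dog.
Insert kit: kit < koi → go left; kit > hog → go right. Place as right child of hog.
Insert cod: cod < koi → go left; cod < hog → go left; cod < cow → go left; cod > boa → go right. Place as right child of boa.
Insert elk: elk < koi → go left; elk < hog → go left; elk > cow → go right; elk > dog → go right. Place as right child of dog.

Leaves: cod, doe, elk, kit — 4 in total.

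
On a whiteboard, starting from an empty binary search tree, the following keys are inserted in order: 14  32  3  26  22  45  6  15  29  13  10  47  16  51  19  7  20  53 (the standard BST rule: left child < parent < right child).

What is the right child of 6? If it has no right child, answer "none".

Insert 14: tree is empty, so 14 becomes the root.
Insert 32: 32 > 14 → go right. Place as right child of 14.
Insert 3: 3 < 14 → go left. Place as left child of 14.
Insert 26: 26 > 14 → go right; 26 < 32 → go left. Place as left child of 32.
Insert 22: 22 > 14 → go right; 22 < 32 → go left; 22 < 26 → go left. Place as left child of 26.
Insert 45: 45 > 14 → go right; 45 > 32 → go right. Place as right child of 32.
Insert 6: 6 < 14 → go left; 6 > 3 → go right. Place as right child of 3.
Insert 15: 15 > 14 → go right; 15 < 32 → go left; 15 < 26 → go left; 15 < 22 → go left. Place as left child of 22.
Insert 29: 29 > 14 → go right; 29 < 32 → go left; 29 > 26 → go right. Place as right child of 26.
Insert 13: 13 < 14 → go left; 13 > 3 → go right; 13 > 6 → go right. Place as right child of 6.
Insert 10: 10 < 14 → go left; 10 > 3 → go right; 10 > 6 → go right; 10 < 13 → go left. Place as left child of 13.
Insert 47: 47 > 14 → go right; 47 > 32 → go right; 47 > 45 → go right. Place as right child of 45.
Insert 16: 16 > 14 → go right; 16 < 32 → go left; 16 < 26 → go left; 16 < 22 → go left; 16 > 15 → go right. Place as right child of 15.
Insert 51: 51 > 14 → go right; 51 > 32 → go right; 51 > 45 → go right; 51 > 47 → go right. Place as right child of 47.
Insert 19: 19 > 14 → go right; 19 < 32 → go left; 19 < 26 → go left; 19 < 22 → go left; 19 > 15 → go right; 19 > 16 → go right. Place as right child of 16.
Insert 7: 7 < 14 → go left; 7 > 3 → go right; 7 > 6 → go right; 7 < 13 → go left; 7 < 10 → go left. Place as left child of 10.
Insert 20: 20 > 14 → go right; 20 < 32 → go left; 20 < 26 → go left; 20 < 22 → go left; 20 > 15 → go right; 20 > 16 → go right; 20 > 19 → go right. Place as right child of 19.
Insert 53: 53 > 14 → go right; 53 > 32 → go right; 53 > 45 → go right; 53 > 47 → go right; 53 > 51 → go right. Place as right child of 51.

13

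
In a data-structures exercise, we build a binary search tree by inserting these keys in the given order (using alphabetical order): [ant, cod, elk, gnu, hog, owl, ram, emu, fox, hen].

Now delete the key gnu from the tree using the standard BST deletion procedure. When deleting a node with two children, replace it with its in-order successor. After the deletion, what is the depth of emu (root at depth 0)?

ant: root
cod: right child of ant (depth 1)
elk: right child of cod (depth 2)
gnu: right child of elk (depth 3)
hog: right child of gnu (depth 4)
owl: right child of hog (depth 5)
ram: right child of owl (depth 6)
emu: left child of gnu (depth 4)
fox: right child of emu (depth 5)
hen: left child of hog (depth 5)

Delete gnu (two children — replace with in-order successor).
After deletion, path to emu: ant → cod → elk → hen → emu.

4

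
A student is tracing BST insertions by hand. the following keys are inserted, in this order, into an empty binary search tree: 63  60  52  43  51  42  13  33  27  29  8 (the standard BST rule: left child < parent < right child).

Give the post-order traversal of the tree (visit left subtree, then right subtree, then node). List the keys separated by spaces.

8 29 27 33 13 42 51 43 52 60 63

Resulting structure (node: left, right):
  63: L=60, R=–
  60: L=52, R=–
  52: L=43, R=–
  43: L=42, R=51
  51: L=–, R=–
  42: L=13, R=–
  13: L=8, R=33
  33: L=27, R=–
  27: L=–, R=29
  29: L=–, R=–
  8: L=–, R=–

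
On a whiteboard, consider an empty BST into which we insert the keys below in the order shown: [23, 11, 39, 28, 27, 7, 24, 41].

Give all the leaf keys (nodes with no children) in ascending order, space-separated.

7 24 41

Resulting structure (node: left, right):
  23: L=11, R=39
  11: L=7, R=–
  39: L=28, R=41
  28: L=27, R=–
  27: L=24, R=–
  7: L=–, R=–
  24: L=–, R=–
  41: L=–, R=–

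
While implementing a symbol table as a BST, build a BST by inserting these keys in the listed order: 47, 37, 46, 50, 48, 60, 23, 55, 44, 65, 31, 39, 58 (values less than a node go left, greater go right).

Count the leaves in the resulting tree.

Resulting structure (node: left, right):
  47: L=37, R=50
  37: L=23, R=46
  46: L=44, R=–
  50: L=48, R=60
  48: L=–, R=–
  60: L=55, R=65
  23: L=–, R=31
  55: L=–, R=58
  44: L=39, R=–
  65: L=–, R=–
  31: L=–, R=–
  39: L=–, R=–
  58: L=–, R=–

Leaves: 31, 39, 48, 58, 65 — 5 in total.

5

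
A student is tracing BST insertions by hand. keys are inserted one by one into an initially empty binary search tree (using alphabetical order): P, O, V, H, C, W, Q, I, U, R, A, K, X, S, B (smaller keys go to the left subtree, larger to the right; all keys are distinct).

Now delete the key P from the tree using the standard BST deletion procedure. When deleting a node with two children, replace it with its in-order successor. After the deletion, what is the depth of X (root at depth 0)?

P: root
O: left child of P (depth 1)
V: right child of P (depth 1)
H: left child of O (depth 2)
C: left child of H (depth 3)
W: right child of V (depth 2)
Q: left child of V (depth 2)
I: right child of H (depth 3)
U: right child of Q (depth 3)
R: left child of U (depth 4)
A: left child of C (depth 4)
K: right child of I (depth 4)
X: right child of W (depth 3)
S: right child of R (depth 5)
B: right child of A (depth 5)

Delete P (two children — replace with in-order successor).
After deletion, path to X: Q → V → W → X.

3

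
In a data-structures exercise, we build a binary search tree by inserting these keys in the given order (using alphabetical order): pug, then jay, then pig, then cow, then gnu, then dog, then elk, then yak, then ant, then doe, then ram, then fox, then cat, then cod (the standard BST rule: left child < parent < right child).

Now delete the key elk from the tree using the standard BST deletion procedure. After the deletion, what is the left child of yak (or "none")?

ram

pug: root
jay: left child of pug (depth 1)
pig: right child of jay (depth 2)
cow: left child of jay (depth 2)
gnu: right child of cow (depth 3)
dog: left child of gnu (depth 4)
elk: right child of dog (depth 5)
yak: right child of pug (depth 1)
ant: left child of cow (depth 3)
doe: left child of dog (depth 5)
ram: left child of yak (depth 2)
fox: right child of elk (depth 6)
cat: right child of ant (depth 4)
cod: right child of cat (depth 5)

Delete elk (at most one child — splice it out).
After deletion, yak's left child: ram.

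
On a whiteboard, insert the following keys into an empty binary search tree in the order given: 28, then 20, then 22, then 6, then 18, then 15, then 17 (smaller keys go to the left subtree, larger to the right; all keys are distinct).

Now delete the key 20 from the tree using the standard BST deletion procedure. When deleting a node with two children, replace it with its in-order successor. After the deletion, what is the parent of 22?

Insert 28: tree is empty, so 28 becomes the root.
Insert 20: 20 < 28 → go left. Place as left child of 28.
Insert 22: 22 < 28 → go left; 22 > 20 → go right. Place as right child of 20.
Insert 6: 6 < 28 → go left; 6 < 20 → go left. Place as left child of 20.
Insert 18: 18 < 28 → go left; 18 < 20 → go left; 18 > 6 → go right. Place as right child of 6.
Insert 15: 15 < 28 → go left; 15 < 20 → go left; 15 > 6 → go right; 15 < 18 → go left. Place as left child of 18.
Insert 17: 17 < 28 → go left; 17 < 20 → go left; 17 > 6 → go right; 17 < 18 → go left; 17 > 15 → go right. Place as right child of 15.

Delete 20 (two children — replace with in-order successor).
After deletion, 22's parent is 28.

28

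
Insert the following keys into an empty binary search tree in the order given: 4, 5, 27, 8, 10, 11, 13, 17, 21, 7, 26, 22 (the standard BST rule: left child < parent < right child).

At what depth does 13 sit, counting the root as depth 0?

Insert 4: tree is empty, so 4 becomes the root.
Insert 5: 5 > 4 → go right. Place as right child of 4.
Insert 27: 27 > 4 → go right; 27 > 5 → go right. Place as right child of 5.
Insert 8: 8 > 4 → go right; 8 > 5 → go right; 8 < 27 → go left. Place as left child of 27.
Insert 10: 10 > 4 → go right; 10 > 5 → go right; 10 < 27 → go left; 10 > 8 → go right. Place as right child of 8.
Insert 11: 11 > 4 → go right; 11 > 5 → go right; 11 < 27 → go left; 11 > 8 → go right; 11 > 10 → go right. Place as right child of 10.
Insert 13: 13 > 4 → go right; 13 > 5 → go right; 13 < 27 → go left; 13 > 8 → go right; 13 > 10 → go right; 13 > 11 → go right. Place as right child of 11.
Insert 17: 17 > 4 → go right; 17 > 5 → go right; 17 < 27 → go left; 17 > 8 → go right; 17 > 10 → go right; 17 > 11 → go right; 17 > 13 → go right. Place as right child of 13.
Insert 21: 21 > 4 → go right; 21 > 5 → go right; 21 < 27 → go left; 21 > 8 → go right; 21 > 10 → go right; 21 > 11 → go right; 21 > 13 → go right; 21 > 17 → go right. Place as right child of 17.
Insert 7: 7 > 4 → go right; 7 > 5 → go right; 7 < 27 → go left; 7 < 8 → go left. Place as left child of 8.
Insert 26: 26 > 4 → go right; 26 > 5 → go right; 26 < 27 → go left; 26 > 8 → go right; 26 > 10 → go right; 26 > 11 → go right; 26 > 13 → go right; 26 > 17 → go right; 26 > 21 → go right. Place as right child of 21.
Insert 22: 22 > 4 → go right; 22 > 5 → go right; 22 < 27 → go left; 22 > 8 → go right; 22 > 10 → go right; 22 > 11 → go right; 22 > 13 → go right; 22 > 17 → go right; 22 > 21 → go right; 22 < 26 → go left. Place as left child of 26.

Path to 13: 4 → 5 → 27 → 8 → 10 → 11 → 13, which is 6 edges.

6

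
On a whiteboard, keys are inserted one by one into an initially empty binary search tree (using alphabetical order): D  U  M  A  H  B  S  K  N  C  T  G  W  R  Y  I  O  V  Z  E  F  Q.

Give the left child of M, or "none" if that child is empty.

Insert D: tree is empty, so D becomes the root.
Insert U: U > D → go right. Place as right child of D.
Insert M: M > D → go right; M < U → go left. Place as left child of U.
Insert A: A < D → go left. Place as left child of D.
Insert H: H > D → go right; H < U → go left; H < M → go left. Place as left child of M.
Insert B: B < D → go left; B > A → go right. Place as right child of A.
Insert S: S > D → go right; S < U → go left; S > M → go right. Place as right child of M.
Insert K: K > D → go right; K < U → go left; K < M → go left; K > H → go right. Place as right child of H.
Insert N: N > D → go right; N < U → go left; N > M → go right; N < S → go left. Place as left child of S.
Insert C: C < D → go left; C > A → go right; C > B → go right. Place as right child of B.
Insert T: T > D → go right; T < U → go left; T > M → go right; T > S → go right. Place as right child of S.
Insert G: G > D → go right; G < U → go left; G < M → go left; G < H → go left. Place as left child of H.
Insert W: W > D → go right; W > U → go right. Place as right child of U.
Insert R: R > D → go right; R < U → go left; R > M → go right; R < S → go left; R > N → go right. Place as right child of N.
Insert Y: Y > D → go right; Y > U → go right; Y > W → go right. Place as right child of W.
Insert I: I > D → go right; I < U → go left; I < M → go left; I > H → go right; I < K → go left. Place as left child of K.
Insert O: O > D → go right; O < U → go left; O > M → go right; O < S → go left; O > N → go right; O < R → go left. Place as left child of R.
Insert V: V > D → go right; V > U → go right; V < W → go left. Place as left child of W.
Insert Z: Z > D → go right; Z > U → go right; Z > W → go right; Z > Y → go right. Place as right child of Y.
Insert E: E > D → go right; E < U → go left; E < M → go left; E < H → go left; E < G → go left. Place as left child of G.
Insert F: F > D → go right; F < U → go left; F < M → go left; F < H → go left; F < G → go left; F > E → go right. Place as right child of E.
Insert Q: Q > D → go right; Q < U → go left; Q > M → go right; Q < S → go left; Q > N → go right; Q < R → go left; Q > O → go right. Place as right child of O.

H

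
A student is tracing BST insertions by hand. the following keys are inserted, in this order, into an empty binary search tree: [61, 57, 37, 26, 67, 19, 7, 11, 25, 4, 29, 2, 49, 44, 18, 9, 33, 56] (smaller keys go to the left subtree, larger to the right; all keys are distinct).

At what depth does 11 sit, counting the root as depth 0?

Insert 61: tree is empty, so 61 becomes the root.
Insert 57: 57 < 61 → go left. Place as left child of 61.
Insert 37: 37 < 61 → go left; 37 < 57 → go left. Place as left child of 57.
Insert 26: 26 < 61 → go left; 26 < 57 → go left; 26 < 37 → go left. Place as left child of 37.
Insert 67: 67 > 61 → go right. Place as right child of 61.
Insert 19: 19 < 61 → go left; 19 < 57 → go left; 19 < 37 → go left; 19 < 26 → go left. Place as left child of 26.
Insert 7: 7 < 61 → go left; 7 < 57 → go left; 7 < 37 → go left; 7 < 26 → go left; 7 < 19 → go left. Place as left child of 19.
Insert 11: 11 < 61 → go left; 11 < 57 → go left; 11 < 37 → go left; 11 < 26 → go left; 11 < 19 → go left; 11 > 7 → go right. Place as right child of 7.
Insert 25: 25 < 61 → go left; 25 < 57 → go left; 25 < 37 → go left; 25 < 26 → go left; 25 > 19 → go right. Place as right child of 19.
Insert 4: 4 < 61 → go left; 4 < 57 → go left; 4 < 37 → go left; 4 < 26 → go left; 4 < 19 → go left; 4 < 7 → go left. Place as left child of 7.
Insert 29: 29 < 61 → go left; 29 < 57 → go left; 29 < 37 → go left; 29 > 26 → go right. Place as right child of 26.
Insert 2: 2 < 61 → go left; 2 < 57 → go left; 2 < 37 → go left; 2 < 26 → go left; 2 < 19 → go left; 2 < 7 → go left; 2 < 4 → go left. Place as left child of 4.
Insert 49: 49 < 61 → go left; 49 < 57 → go left; 49 > 37 → go right. Place as right child of 37.
Insert 44: 44 < 61 → go left; 44 < 57 → go left; 44 > 37 → go right; 44 < 49 → go left. Place as left child of 49.
Insert 18: 18 < 61 → go left; 18 < 57 → go left; 18 < 37 → go left; 18 < 26 → go left; 18 < 19 → go left; 18 > 7 → go right; 18 > 11 → go right. Place as right child of 11.
Insert 9: 9 < 61 → go left; 9 < 57 → go left; 9 < 37 → go left; 9 < 26 → go left; 9 < 19 → go left; 9 > 7 → go right; 9 < 11 → go left. Place as left child of 11.
Insert 33: 33 < 61 → go left; 33 < 57 → go left; 33 < 37 → go left; 33 > 26 → go right; 33 > 29 → go right. Place as right child of 29.
Insert 56: 56 < 61 → go left; 56 < 57 → go left; 56 > 37 → go right; 56 > 49 → go right. Place as right child of 49.

Path to 11: 61 → 57 → 37 → 26 → 19 → 7 → 11, which is 6 edges.

6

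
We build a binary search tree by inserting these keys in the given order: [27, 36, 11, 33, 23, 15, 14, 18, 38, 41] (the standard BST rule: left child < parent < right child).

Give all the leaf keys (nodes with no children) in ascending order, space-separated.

14 18 33 41

27: root
36: right child of 27 (depth 1)
11: left child of 27 (depth 1)
33: left child of 36 (depth 2)
23: right child of 11 (depth 2)
15: left child of 23 (depth 3)
14: left child of 15 (depth 4)
18: right child of 15 (depth 4)
38: right child of 36 (depth 2)
41: right child of 38 (depth 3)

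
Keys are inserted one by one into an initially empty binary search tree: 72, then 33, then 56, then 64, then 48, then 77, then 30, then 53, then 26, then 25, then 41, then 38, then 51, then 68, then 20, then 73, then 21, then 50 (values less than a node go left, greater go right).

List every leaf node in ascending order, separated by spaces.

21 38 50 68 73

Insert 72: tree is empty, so 72 becomes the root.
Insert 33: 33 < 72 → go left. Place as left child of 72.
Insert 56: 56 < 72 → go left; 56 > 33 → go right. Place as right child of 33.
Insert 64: 64 < 72 → go left; 64 > 33 → go right; 64 > 56 → go right. Place as right child of 56.
Insert 48: 48 < 72 → go left; 48 > 33 → go right; 48 < 56 → go left. Place as left child of 56.
Insert 77: 77 > 72 → go right. Place as right child of 72.
Insert 30: 30 < 72 → go left; 30 < 33 → go left. Place as left child of 33.
Insert 53: 53 < 72 → go left; 53 > 33 → go right; 53 < 56 → go left; 53 > 48 → go right. Place as right child of 48.
Insert 26: 26 < 72 → go left; 26 < 33 → go left; 26 < 30 → go left. Place as left child of 30.
Insert 25: 25 < 72 → go left; 25 < 33 → go left; 25 < 30 → go left; 25 < 26 → go left. Place as left child of 26.
Insert 41: 41 < 72 → go left; 41 > 33 → go right; 41 < 56 → go left; 41 < 48 → go left. Place as left child of 48.
Insert 38: 38 < 72 → go left; 38 > 33 → go right; 38 < 56 → go left; 38 < 48 → go left; 38 < 41 → go left. Place as left child of 41.
Insert 51: 51 < 72 → go left; 51 > 33 → go right; 51 < 56 → go left; 51 > 48 → go right; 51 < 53 → go left. Place as left child of 53.
Insert 68: 68 < 72 → go left; 68 > 33 → go right; 68 > 56 → go right; 68 > 64 → go right. Place as right child of 64.
Insert 20: 20 < 72 → go left; 20 < 33 → go left; 20 < 30 → go left; 20 < 26 → go left; 20 < 25 → go left. Place as left child of 25.
Insert 73: 73 > 72 → go right; 73 < 77 → go left. Place as left child of 77.
Insert 21: 21 < 72 → go left; 21 < 33 → go left; 21 < 30 → go left; 21 < 26 → go left; 21 < 25 → go left; 21 > 20 → go right. Place as right child of 20.
Insert 50: 50 < 72 → go left; 50 > 33 → go right; 50 < 56 → go left; 50 > 48 → go right; 50 < 53 → go left; 50 < 51 → go left. Place as left child of 51.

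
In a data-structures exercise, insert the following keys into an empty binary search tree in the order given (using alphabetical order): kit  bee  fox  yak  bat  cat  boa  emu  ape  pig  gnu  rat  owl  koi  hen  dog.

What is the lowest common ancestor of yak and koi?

kit: root
bee: left child of kit (depth 1)
fox: right child of bee (depth 2)
yak: right child of kit (depth 1)
bat: left child of bee (depth 2)
cat: left child of fox (depth 3)
boa: left child of cat (depth 4)
emu: right child of cat (depth 4)
ape: left child of bat (depth 3)
pig: left child of yak (depth 2)
gnu: right child of fox (depth 3)
rat: right child of pig (depth 3)
owl: left child of pig (depth 3)
koi: left child of owl (depth 4)
hen: right child of gnu (depth 4)
dog: left child of emu (depth 5)

Path to yak: kit → yak
Path to koi: kit → yak → pig → owl → koi
yak lies on both paths and is an ancestor of the other node.

yak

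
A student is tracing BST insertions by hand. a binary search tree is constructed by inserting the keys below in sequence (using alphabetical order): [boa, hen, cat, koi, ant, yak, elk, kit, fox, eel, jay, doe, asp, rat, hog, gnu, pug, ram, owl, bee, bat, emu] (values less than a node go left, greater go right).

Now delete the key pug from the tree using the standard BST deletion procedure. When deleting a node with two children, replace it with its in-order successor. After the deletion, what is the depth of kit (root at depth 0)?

3

Resulting structure (node: left, right):
  boa: L=ant, R=hen
  hen: L=cat, R=koi
  cat: L=–, R=elk
  koi: L=kit, R=yak
  ant: L=–, R=asp
  yak: L=rat, R=–
  elk: L=eel, R=fox
  kit: L=jay, R=–
  fox: L=emu, R=gnu
  eel: L=doe, R=–
  jay: L=hog, R=–
  doe: L=–, R=–
  asp: L=–, R=bee
  rat: L=pug, R=–
  hog: L=–, R=–
  gnu: L=–, R=–
  pug: L=owl, R=ram
  ram: L=–, R=–
  owl: L=–, R=–
  bee: L=bat, R=–
  bat: L=–, R=–
  emu: L=–, R=–

Delete pug (two children — replace with in-order successor).
After deletion, path to kit: boa → hen → koi → kit.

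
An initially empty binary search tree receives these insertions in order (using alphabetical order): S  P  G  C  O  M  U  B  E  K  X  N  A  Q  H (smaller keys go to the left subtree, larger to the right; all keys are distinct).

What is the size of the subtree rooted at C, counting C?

4

S: root
P: left child of S (depth 1)
G: left child of P (depth 2)
C: left child of G (depth 3)
O: right child of G (depth 3)
M: left child of O (depth 4)
U: right child of S (depth 1)
B: left child of C (depth 4)
E: right child of C (depth 4)
K: left child of M (depth 5)
X: right child of U (depth 2)
N: right child of M (depth 5)
A: left child of B (depth 5)
Q: right child of P (depth 2)
H: left child of K (depth 6)

Subtree rooted at C contains: C, B, A, E — 4 nodes.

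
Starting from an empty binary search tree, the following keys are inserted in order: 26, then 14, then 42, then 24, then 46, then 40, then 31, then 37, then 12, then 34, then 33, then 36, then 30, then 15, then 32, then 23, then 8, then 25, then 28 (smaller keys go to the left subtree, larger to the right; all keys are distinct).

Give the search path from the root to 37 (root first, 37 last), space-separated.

Insert 26: tree is empty, so 26 becomes the root.
Insert 14: 14 < 26 → go left. Place as left child of 26.
Insert 42: 42 > 26 → go right. Place as right child of 26.
Insert 24: 24 < 26 → go left; 24 > 14 → go right. Place as right child of 14.
Insert 46: 46 > 26 → go right; 46 > 42 → go right. Place as right child of 42.
Insert 40: 40 > 26 → go right; 40 < 42 → go left. Place as left child of 42.
Insert 31: 31 > 26 → go right; 31 < 42 → go left; 31 < 40 → go left. Place as left child of 40.
Insert 37: 37 > 26 → go right; 37 < 42 → go left; 37 < 40 → go left; 37 > 31 → go right. Place as right child of 31.
Insert 12: 12 < 26 → go left; 12 < 14 → go left. Place as left child of 14.
Insert 34: 34 > 26 → go right; 34 < 42 → go left; 34 < 40 → go left; 34 > 31 → go right; 34 < 37 → go left. Place as left child of 37.
Insert 33: 33 > 26 → go right; 33 < 42 → go left; 33 < 40 → go left; 33 > 31 → go right; 33 < 37 → go left; 33 < 34 → go left. Place as left child of 34.
Insert 36: 36 > 26 → go right; 36 < 42 → go left; 36 < 40 → go left; 36 > 31 → go right; 36 < 37 → go left; 36 > 34 → go right. Place as right child of 34.
Insert 30: 30 > 26 → go right; 30 < 42 → go left; 30 < 40 → go left; 30 < 31 → go left. Place as left child of 31.
Insert 15: 15 < 26 → go left; 15 > 14 → go right; 15 < 24 → go left. Place as left child of 24.
Insert 32: 32 > 26 → go right; 32 < 42 → go left; 32 < 40 → go left; 32 > 31 → go right; 32 < 37 → go left; 32 < 34 → go left; 32 < 33 → go left. Place as left child of 33.
Insert 23: 23 < 26 → go left; 23 > 14 → go right; 23 < 24 → go left; 23 > 15 → go right. Place as right child of 15.
Insert 8: 8 < 26 → go left; 8 < 14 → go left; 8 < 12 → go left. Place as left child of 12.
Insert 25: 25 < 26 → go left; 25 > 14 → go right; 25 > 24 → go right. Place as right child of 24.
Insert 28: 28 > 26 → go right; 28 < 42 → go left; 28 < 40 → go left; 28 < 31 → go left; 28 < 30 → go left. Place as left child of 30.

26 42 40 31 37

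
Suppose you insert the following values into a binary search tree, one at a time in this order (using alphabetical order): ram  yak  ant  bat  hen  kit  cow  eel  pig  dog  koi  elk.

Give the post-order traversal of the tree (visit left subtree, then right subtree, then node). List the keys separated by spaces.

Insert ram: tree is empty, so ram becomes the root.
Insert yak: yak > ram → go right. Place as right child of ram.
Insert ant: ant < ram → go left. Place as left child of ram.
Insert bat: bat < ram → go left; bat > ant → go right. Place as right child of ant.
Insert hen: hen < ram → go left; hen > ant → go right; hen > bat → go right. Place as right child of bat.
Insert kit: kit < ram → go left; kit > ant → go right; kit > bat → go right; kit > hen → go right. Place as right child of hen.
Insert cow: cow < ram → go left; cow > ant → go right; cow > bat → go right; cow < hen → go left. Place as left child of hen.
Insert eel: eel < ram → go left; eel > ant → go right; eel > bat → go right; eel < hen → go left; eel > cow → go right. Place as right child of cow.
Insert pig: pig < ram → go left; pig > ant → go right; pig > bat → go right; pig > hen → go right; pig > kit → go right. Place as right child of kit.
Insert dog: dog < ram → go left; dog > ant → go right; dog > bat → go right; dog < hen → go left; dog > cow → go right; dog < eel → go left. Place as left child of eel.
Insert koi: koi < ram → go left; koi > ant → go right; koi > bat → go right; koi > hen → go right; koi > kit → go right; koi < pig → go left. Place as left child of pig.
Insert elk: elk < ram → go left; elk > ant → go right; elk > bat → go right; elk < hen → go left; elk > cow → go right; elk > eel → go right. Place as right child of eel.

dog elk eel cow koi pig kit hen bat ant yak ram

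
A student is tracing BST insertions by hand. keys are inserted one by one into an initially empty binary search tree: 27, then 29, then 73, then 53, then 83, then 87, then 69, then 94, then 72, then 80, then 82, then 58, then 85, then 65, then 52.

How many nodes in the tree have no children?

27: root
29: right child of 27 (depth 1)
73: right child of 29 (depth 2)
53: left child of 73 (depth 3)
83: right child of 73 (depth 3)
87: right child of 83 (depth 4)
69: right child of 53 (depth 4)
94: right child of 87 (depth 5)
72: right child of 69 (depth 5)
80: left child of 83 (depth 4)
82: right child of 80 (depth 5)
58: left child of 69 (depth 5)
85: left child of 87 (depth 5)
65: right child of 58 (depth 6)
52: left child of 53 (depth 4)

Leaves: 52, 65, 72, 82, 85, 94 — 6 in total.

6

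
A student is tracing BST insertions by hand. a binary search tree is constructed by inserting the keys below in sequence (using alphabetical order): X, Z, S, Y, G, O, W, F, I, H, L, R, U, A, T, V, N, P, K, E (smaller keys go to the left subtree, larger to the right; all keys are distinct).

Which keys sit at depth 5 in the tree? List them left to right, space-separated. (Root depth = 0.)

Insert X: tree is empty, so X becomes the root.
Insert Z: Z > X → go right. Place as right child of X.
Insert S: S < X → go left. Place as left child of X.
Insert Y: Y > X → go right; Y < Z → go left. Place as left child of Z.
Insert G: G < X → go left; G < S → go left. Place as left child of S.
Insert O: O < X → go left; O < S → go left; O > G → go right. Place as right child of G.
Insert W: W < X → go left; W > S → go right. Place as right child of S.
Insert F: F < X → go left; F < S → go left; F < G → go left. Place as left child of G.
Insert I: I < X → go left; I < S → go left; I > G → go right; I < O → go left. Place as left child of O.
Insert H: H < X → go left; H < S → go left; H > G → go right; H < O → go left; H < I → go left. Place as left child of I.
Insert L: L < X → go left; L < S → go left; L > G → go right; L < O → go left; L > I → go right. Place as right child of I.
Insert R: R < X → go left; R < S → go left; R > G → go right; R > O → go right. Place as right child of O.
Insert U: U < X → go left; U > S → go right; U < W → go left. Place as left child of W.
Insert A: A < X → go left; A < S → go left; A < G → go left; A < F → go left. Place as left child of F.
Insert T: T < X → go left; T > S → go right; T < W → go left; T < U → go left. Place as left child of U.
Insert V: V < X → go left; V > S → go right; V < W → go left; V > U → go right. Place as right child of U.
Insert N: N < X → go left; N < S → go left; N > G → go right; N < O → go left; N > I → go right; N > L → go right. Place as right child of L.
Insert P: P < X → go left; P < S → go left; P > G → go right; P > O → go right; P < R → go left. Place as left child of R.
Insert K: K < X → go left; K < S → go left; K > G → go right; K < O → go left; K > I → go right; K < L → go left. Place as left child of L.
Insert E: E < X → go left; E < S → go left; E < G → go left; E < F → go left; E > A → go right. Place as right child of A.

E H L P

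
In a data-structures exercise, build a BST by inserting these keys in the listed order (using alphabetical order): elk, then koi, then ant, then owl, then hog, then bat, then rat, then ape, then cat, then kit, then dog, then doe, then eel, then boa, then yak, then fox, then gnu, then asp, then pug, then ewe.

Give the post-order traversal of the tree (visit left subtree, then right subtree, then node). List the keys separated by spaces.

asp ape boa doe eel dog cat bat ant ewe gnu fox kit hog pug yak rat owl koi elk

Resulting structure (node: left, right):
  elk: L=ant, R=koi
  koi: L=hog, R=owl
  ant: L=–, R=bat
  owl: L=–, R=rat
  hog: L=fox, R=kit
  bat: L=ape, R=cat
  rat: L=pug, R=yak
  ape: L=–, R=asp
  cat: L=boa, R=dog
  kit: L=–, R=–
  dog: L=doe, R=eel
  doe: L=–, R=–
  eel: L=–, R=–
  boa: L=–, R=–
  yak: L=–, R=–
  fox: L=ewe, R=gnu
  gnu: L=–, R=–
  asp: L=–, R=–
  pug: L=–, R=–
  ewe: L=–, R=–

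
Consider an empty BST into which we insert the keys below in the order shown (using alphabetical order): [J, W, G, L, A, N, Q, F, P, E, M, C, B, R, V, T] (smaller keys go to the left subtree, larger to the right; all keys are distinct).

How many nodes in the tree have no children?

4

Insert J: tree is empty, so J becomes the root.
Insert W: W > J → go right. Place as right child of J.
Insert G: G < J → go left. Place as left child of J.
Insert L: L > J → go right; L < W → go left. Place as left child of W.
Insert A: A < J → go left; A < G → go left. Place as left child of G.
Insert N: N > J → go right; N < W → go left; N > L → go right. Place as right child of L.
Insert Q: Q > J → go right; Q < W → go left; Q > L → go right; Q > N → go right. Place as right child of N.
Insert F: F < J → go left; F < G → go left; F > A → go right. Place as right child of A.
Insert P: P > J → go right; P < W → go left; P > L → go right; P > N → go right; P < Q → go left. Place as left child of Q.
Insert E: E < J → go left; E < G → go left; E > A → go right; E < F → go left. Place as left child of F.
Insert M: M > J → go right; M < W → go left; M > L → go right; M < N → go left. Place as left child of N.
Insert C: C < J → go left; C < G → go left; C > A → go right; C < F → go left; C < E → go left. Place as left child of E.
Insert B: B < J → go left; B < G → go left; B > A → go right; B < F → go left; B < E → go left; B < C → go left. Place as left child of C.
Insert R: R > J → go right; R < W → go left; R > L → go right; R > N → go right; R > Q → go right. Place as right child of Q.
Insert V: V > J → go right; V < W → go left; V > L → go right; V > N → go right; V > Q → go right; V > R → go right. Place as right child of R.
Insert T: T > J → go right; T < W → go left; T > L → go right; T > N → go right; T > Q → go right; T > R → go right; T < V → go left. Place as left child of V.

Leaves: B, M, P, T — 4 in total.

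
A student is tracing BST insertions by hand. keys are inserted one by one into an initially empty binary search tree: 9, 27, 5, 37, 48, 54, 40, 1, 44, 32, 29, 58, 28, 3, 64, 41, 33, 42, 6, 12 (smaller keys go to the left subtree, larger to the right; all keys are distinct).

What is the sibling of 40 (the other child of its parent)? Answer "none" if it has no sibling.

Resulting structure (node: left, right):
  9: L=5, R=27
  27: L=12, R=37
  5: L=1, R=6
  37: L=32, R=48
  48: L=40, R=54
  54: L=–, R=58
  40: L=–, R=44
  1: L=–, R=3
  44: L=41, R=–
  32: L=29, R=33
  29: L=28, R=–
  58: L=–, R=64
  28: L=–, R=–
  3: L=–, R=–
  64: L=–, R=–
  41: L=–, R=42
  33: L=–, R=–
  42: L=–, R=–
  6: L=–, R=–
  12: L=–, R=–

40's parent is 48; the other child of 48 is 54.

54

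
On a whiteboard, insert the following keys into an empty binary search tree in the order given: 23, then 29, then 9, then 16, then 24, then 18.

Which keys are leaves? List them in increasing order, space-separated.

18 24

Insert 23: tree is empty, so 23 becomes the root.
Insert 29: 29 > 23 → go right. Place as right child of 23.
Insert 9: 9 < 23 → go left. Place as left child of 23.
Insert 16: 16 < 23 → go left; 16 > 9 → go right. Place as right child of 9.
Insert 24: 24 > 23 → go right; 24 < 29 → go left. Place as left child of 29.
Insert 18: 18 < 23 → go left; 18 > 9 → go right; 18 > 16 → go right. Place as right child of 16.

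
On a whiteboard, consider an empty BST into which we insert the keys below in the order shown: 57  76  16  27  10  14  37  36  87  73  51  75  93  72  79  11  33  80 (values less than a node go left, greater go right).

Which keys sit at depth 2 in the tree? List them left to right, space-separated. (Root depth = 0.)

Resulting structure (node: left, right):
  57: L=16, R=76
  76: L=73, R=87
  16: L=10, R=27
  27: L=–, R=37
  10: L=–, R=14
  14: L=11, R=–
  37: L=36, R=51
  36: L=33, R=–
  87: L=79, R=93
  73: L=72, R=75
  51: L=–, R=–
  75: L=–, R=–
  93: L=–, R=–
  72: L=–, R=–
  79: L=–, R=80
  11: L=–, R=–
  33: L=–, R=–
  80: L=–, R=–

10 27 73 87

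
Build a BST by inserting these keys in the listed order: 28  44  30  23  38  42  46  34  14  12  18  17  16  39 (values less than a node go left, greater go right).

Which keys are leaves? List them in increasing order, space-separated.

28: root
44: right child of 28 (depth 1)
30: left child of 44 (depth 2)
23: left child of 28 (depth 1)
38: right child of 30 (depth 3)
42: right child of 38 (depth 4)
46: right child of 44 (depth 2)
34: left child of 38 (depth 4)
14: left child of 23 (depth 2)
12: left child of 14 (depth 3)
18: right child of 14 (depth 3)
17: left child of 18 (depth 4)
16: left child of 17 (depth 5)
39: left child of 42 (depth 5)

12 16 34 39 46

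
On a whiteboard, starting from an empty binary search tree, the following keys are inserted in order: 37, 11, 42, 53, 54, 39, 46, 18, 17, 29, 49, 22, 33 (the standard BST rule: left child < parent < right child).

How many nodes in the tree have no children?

37: root
11: left child of 37 (depth 1)
42: right child of 37 (depth 1)
53: right child of 42 (depth 2)
54: right child of 53 (depth 3)
39: left child of 42 (depth 2)
46: left child of 53 (depth 3)
18: right child of 11 (depth 2)
17: left child of 18 (depth 3)
29: right child of 18 (depth 3)
49: right child of 46 (depth 4)
22: left child of 29 (depth 4)
33: right child of 29 (depth 4)

Leaves: 17, 22, 33, 39, 49, 54 — 6 in total.

6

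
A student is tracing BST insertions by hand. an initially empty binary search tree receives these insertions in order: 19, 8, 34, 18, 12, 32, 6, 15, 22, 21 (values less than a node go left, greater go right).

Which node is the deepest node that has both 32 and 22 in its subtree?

32

Insert 19: tree is empty, so 19 becomes the root.
Insert 8: 8 < 19 → go left. Place as left child of 19.
Insert 34: 34 > 19 → go right. Place as right child of 19.
Insert 18: 18 < 19 → go left; 18 > 8 → go right. Place as right child of 8.
Insert 12: 12 < 19 → go left; 12 > 8 → go right; 12 < 18 → go left. Place as left child of 18.
Insert 32: 32 > 19 → go right; 32 < 34 → go left. Place as left child of 34.
Insert 6: 6 < 19 → go left; 6 < 8 → go left. Place as left child of 8.
Insert 15: 15 < 19 → go left; 15 > 8 → go right; 15 < 18 → go left; 15 > 12 → go right. Place as right child of 12.
Insert 22: 22 > 19 → go right; 22 < 34 → go left; 22 < 32 → go left. Place as left child of 32.
Insert 21: 21 > 19 → go right; 21 < 34 → go left; 21 < 32 → go left; 21 < 22 → go left. Place as left child of 22.

Path to 32: 19 → 34 → 32
Path to 22: 19 → 34 → 32 → 22
32 lies on both paths and is an ancestor of the other node.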